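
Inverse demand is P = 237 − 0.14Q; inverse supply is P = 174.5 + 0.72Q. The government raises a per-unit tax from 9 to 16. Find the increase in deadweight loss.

101.74

Competitive equilibrium: 237 − 0.14Q = 174.5 + 0.72Q → Q* = 72.6744, P* = 226.8256.
For a per-unit tax t: ΔQ = t/0.86, so DWL = ½·t·(t/0.86) = t²/1.72.
At t = 9: DWL = 47.093. At t = 16: DWL = 148.837.
Increase = 148.837 − 47.093 = 101.74.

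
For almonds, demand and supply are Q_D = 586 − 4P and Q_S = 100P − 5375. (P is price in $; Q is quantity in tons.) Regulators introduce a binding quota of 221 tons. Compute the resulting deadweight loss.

$2394.97

In inverse form: demand P = 146.5 − 0.25Q, supply P = 53.75 + 0.01Q.
Competitive equilibrium: 146.5 − 0.25Q = 53.75 + 0.01Q → Q* = 356.7308, P* = 57.3173.
At Q = 221: demand price = 146.5 − 0.25·221 = 91.25; supply price = 53.75 + 0.01·221 = 55.96.
ΔQ = 356.7308 − 221 = 135.7308; wedge = 91.25 − 55.96 = 35.29.
Deadweight loss = ½ × 135.7308 × 35.29 = $2394.97.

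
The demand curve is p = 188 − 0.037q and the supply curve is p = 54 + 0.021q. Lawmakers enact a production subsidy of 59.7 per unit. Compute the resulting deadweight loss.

30724.91

Competitive equilibrium: 188 − 0.037q = 54 + 0.021q → q* = 2310.34483, p* = 102.51724.
The subsidy lowers effective supply by 59.7: p = 0.021q − 5.7.
New quantity: 188 − 0.037q = 0.021q − 5.7 → q' = 3339.65517.
Overproduction Δq = 3339.65517 − 2310.34483 = 1029.31034; wedge = subsidy = 59.7.
DWL = ½ × 1029.31034 × 59.7 = 30724.91.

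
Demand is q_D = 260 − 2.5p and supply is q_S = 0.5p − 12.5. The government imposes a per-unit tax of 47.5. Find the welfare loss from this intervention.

In inverse form: demand p = 104 − 0.4q, supply p = 25 + 2q.
Competitive equilibrium: 104 − 0.4q = 25 + 2q → q* = 32.9167, p* = 90.8333.
With the tax, the buyer price exceeds the seller price by 47.5: (104 − 0.4q) − (25 + 2q) = 47.5 → q' = 13.125.
Δq = 32.9167 − 13.125 = 19.7917; the wedge equals the tax, 47.5.
DWL = ½ × 19.7917 × 47.5 = 470.05.

470.05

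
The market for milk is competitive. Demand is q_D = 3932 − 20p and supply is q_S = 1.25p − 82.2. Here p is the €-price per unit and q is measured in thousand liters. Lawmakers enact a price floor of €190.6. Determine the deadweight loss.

€489.26 thousand

In inverse form: demand p = 196.6 − 0.05q, supply p = 65.76 + 0.8q.
Competitive equilibrium: 196.6 − 0.05q = 65.76 + 0.8q → q* = 153.9294, p* = 188.9035.
At the floor p = 190.6, quantity demanded = (196.6 − 190.6)/0.05 = 120.
Sellers' marginal cost at q' = 120: 65.76 + 0.8·120 = 161.76.
Δq = 153.9294 − 120 = 33.9294; wedge = 190.6 − 161.76 = 28.84.
Welfare loss = ½ × 33.9294 × 28.84 = €489.26 thousand.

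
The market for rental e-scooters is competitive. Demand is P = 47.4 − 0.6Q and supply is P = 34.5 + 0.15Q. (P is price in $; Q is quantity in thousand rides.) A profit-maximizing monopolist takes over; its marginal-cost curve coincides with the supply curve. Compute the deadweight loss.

Competitive equilibrium: 47.4 − 0.6Q = 34.5 + 0.15Q → Q* = 17.2, P* = 37.08.
Marginal revenue: MR = 47.4 − 1.2Q. Set MR = MC: 47.4 − 1.2Q = 34.5 + 0.15Q → Q_m = 9.5556.
Price P_m = 47.4 − 0.6·9.5556 = 41.6666; MC(Q_m) = 34.5 + 0.15·9.5556 = 35.9333.
Competitive Q* = 17.2, so ΔQ = 7.6444; wedge = 41.6666 − 35.9333 = 5.7333.
DWL = ½ × 7.6444 × 5.7333 = $21.91 thousand.

$21.91 thousand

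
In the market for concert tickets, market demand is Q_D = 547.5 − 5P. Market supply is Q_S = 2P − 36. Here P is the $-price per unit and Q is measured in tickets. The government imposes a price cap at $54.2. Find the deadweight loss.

$1190.19

In inverse form: demand P = 109.5 − 0.2Q, supply P = 18 + 0.5Q.
Competitive equilibrium: 109.5 − 0.2Q = 18 + 0.5Q → Q* = 130.7143, P* = 83.3571.
At the ceiling P = 54.2, quantity supplied = (54.2 − 18)/0.5 = 72.4.
Willingness to pay at Q' = 72.4: 109.5 − 0.2·72.4 = 95.02.
ΔQ = 130.7143 − 72.4 = 58.3143; wedge = 95.02 − 54.2 = 40.82.
Deadweight loss = ½ × 58.3143 × 40.82 = $1190.19.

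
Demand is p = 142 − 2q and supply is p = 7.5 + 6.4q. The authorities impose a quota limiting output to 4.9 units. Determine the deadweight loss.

Competitive equilibrium: 142 − 2q = 7.5 + 6.4q → q* = 16.0119, p* = 109.9762.
At q = 4.9: demand price = 142 − 2·4.9 = 132.2; supply price = 7.5 + 6.4·4.9 = 38.86.
Δq = 16.0119 − 4.9 = 11.1119; wedge = 132.2 − 38.86 = 93.34.
Welfare loss = ½ × 11.1119 × 93.34 = 518.59.

518.59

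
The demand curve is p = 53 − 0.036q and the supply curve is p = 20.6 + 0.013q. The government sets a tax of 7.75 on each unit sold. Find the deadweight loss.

612.88

Competitive equilibrium: 53 − 0.036q = 20.6 + 0.013q → q* = 661.2245, p* = 29.1959.
With the tax, the buyer price exceeds the seller price by 7.75: (53 − 0.036q) − (20.6 + 0.013q) = 7.75 → q' = 503.0612.
Δq = 661.2245 − 503.0612 = 158.1633; the wedge equals the tax, 7.75.
The triangle = ½ × 158.1633 × 7.75 = 612.88.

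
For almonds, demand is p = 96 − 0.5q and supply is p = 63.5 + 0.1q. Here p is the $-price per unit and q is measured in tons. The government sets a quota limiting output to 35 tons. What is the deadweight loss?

$110.21

Competitive equilibrium: 96 − 0.5q = 63.5 + 0.1q → q* = 54.1667, p* = 68.9167.
At q = 35: demand price = 96 − 0.5·35 = 78.5; supply price = 63.5 + 0.1·35 = 67.
Δq = 54.1667 − 35 = 19.1667; wedge = 78.5 − 67 = 11.5.
The triangle = ½ × 19.1667 × 11.5 = $110.21.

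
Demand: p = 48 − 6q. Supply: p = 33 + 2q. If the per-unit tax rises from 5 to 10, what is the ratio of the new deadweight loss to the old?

Competitive equilibrium: 48 − 6q = 33 + 2q → q* = 1.875, p* = 36.75.
For a per-unit tax t: Δq = t/8, so DWL = ½·t·(t/8) = t²/16.
At t = 5: DWL = 1.5625. At t = 10: DWL = 6.25.
Ratio = (10/5)² = 4.

4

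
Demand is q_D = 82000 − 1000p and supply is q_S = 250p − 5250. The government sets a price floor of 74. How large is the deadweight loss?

In inverse form: demand p = 82 − 0.001q, supply p = 21 + 0.004q.
Competitive equilibrium: 82 − 0.001q = 21 + 0.004q → q* = 12200, p* = 69.8.
At the floor p = 74, quantity demanded = (82 − 74)/0.001 = 8000.
Sellers' marginal cost at q' = 8000: 21 + 0.004·8000 = 53.
Δq = 12200 − 8000 = 4200; wedge = 74 − 53 = 21.
DWL = ½ × 4200 × 21 = 44100.

44100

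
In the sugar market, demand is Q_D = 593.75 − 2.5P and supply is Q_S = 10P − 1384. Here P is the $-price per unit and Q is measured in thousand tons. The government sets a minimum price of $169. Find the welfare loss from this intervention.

In inverse form: demand P = 237.5 − 0.4Q, supply P = 138.4 + 0.1Q.
Competitive equilibrium: 237.5 − 0.4Q = 138.4 + 0.1Q → Q* = 198.2, P* = 158.22.
At the floor P = 169, quantity demanded = (237.5 − 169)/0.4 = 171.25.
Sellers' marginal cost at Q' = 171.25: 138.4 + 0.1·171.25 = 155.525.
ΔQ = 198.2 − 171.25 = 26.95; wedge = 169 − 155.525 = 13.475.
Welfare loss = ½ × 26.95 × 13.475 = $181.58 thousand.

$181.58 thousand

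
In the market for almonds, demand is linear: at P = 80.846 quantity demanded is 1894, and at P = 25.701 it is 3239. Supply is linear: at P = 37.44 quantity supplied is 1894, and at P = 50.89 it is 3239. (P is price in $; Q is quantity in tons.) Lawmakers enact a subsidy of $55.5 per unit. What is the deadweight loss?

Demand slope = (25.701 − 80.846)/(3239 − 1894) = −0.041, so P = 158.5 − 0.041Q.
Supply slope = (50.89 − 37.44)/(3239 − 1894) = 0.01, so P = 18.5 + 0.01Q.
Competitive equilibrium: 158.5 − 0.041Q = 18.5 + 0.01Q → Q* = 2745.098, P* = 45.951.
The subsidy lowers effective supply by 55.5: P = 0.01Q − 37.
New quantity: 158.5 − 0.041Q = 0.01Q − 37 → Q' = 3833.3333.
Overproduction ΔQ = 3833.3333 − 2745.098 = 1088.2353; wedge = subsidy = 55.5.
The triangle = ½ × 1088.2353 × 55.5 = $30198.53.

$30198.53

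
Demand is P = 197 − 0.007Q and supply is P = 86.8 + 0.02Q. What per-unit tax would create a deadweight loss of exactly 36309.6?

Competitive equilibrium: 197 − 0.007Q = 86.8 + 0.02Q → Q* = 4081.4815, P* = 168.4296.
A tax t gives ΔQ = t/0.027 and wedge t, so DWL = t²/0.054.
t²/0.054 = 36309.6 → t² = 1960.7184 → t = 44.28.

44.28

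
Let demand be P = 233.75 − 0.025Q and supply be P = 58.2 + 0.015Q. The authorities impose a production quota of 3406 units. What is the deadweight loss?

Competitive equilibrium: 233.75 − 0.025Q = 58.2 + 0.015Q → Q* = 4388.75, P* = 124.0313.
At Q = 3406: demand price = 233.75 − 0.025·3406 = 148.6; supply price = 58.2 + 0.015·3406 = 109.29.
ΔQ = 4388.75 − 3406 = 982.75; wedge = 148.6 − 109.29 = 39.31.
Deadweight loss = ½ × 982.75 × 39.31 = 19315.95.

19315.95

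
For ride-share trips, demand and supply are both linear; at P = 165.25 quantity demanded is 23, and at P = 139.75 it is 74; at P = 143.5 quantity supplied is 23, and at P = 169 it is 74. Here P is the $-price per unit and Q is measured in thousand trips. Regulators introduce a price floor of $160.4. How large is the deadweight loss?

$72.60 thousand

Demand slope = (139.75 − 165.25)/(74 − 23) = −0.5, so P = 176.75 − 0.5Q.
Supply slope = (169 − 143.5)/(74 − 23) = 0.5, so P = 132 + 0.5Q.
Competitive equilibrium: 176.75 − 0.5Q = 132 + 0.5Q → Q* = 44.75, P* = 154.375.
At the floor P = 160.4, quantity demanded = (176.75 − 160.4)/0.5 = 32.7.
Sellers' marginal cost at Q' = 32.7: 132 + 0.5·32.7 = 148.35.
ΔQ = 44.75 − 32.7 = 12.05; wedge = 160.4 − 148.35 = 12.05.
The triangle = ½ × 12.05 × 12.05 = $72.60 thousand.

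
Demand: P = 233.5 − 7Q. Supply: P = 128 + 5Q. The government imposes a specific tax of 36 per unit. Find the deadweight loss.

Competitive equilibrium: 233.5 − 7Q = 128 + 5Q → Q* = 8.7917, P* = 171.9583.
With the tax, the buyer price exceeds the seller price by 36: (233.5 − 7Q) − (128 + 5Q) = 36 → Q' = 5.7917.
ΔQ = 8.7917 − 5.7917 = 3; the wedge equals the tax, 36.
The triangle = ½ × 3 × 36 = 54.

54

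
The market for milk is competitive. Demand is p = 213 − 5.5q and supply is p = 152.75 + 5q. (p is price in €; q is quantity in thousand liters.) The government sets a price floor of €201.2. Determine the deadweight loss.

€67.76 thousand

Competitive equilibrium: 213 − 5.5q = 152.75 + 5q → q* = 5.7381, p* = 181.4405.
At the floor p = 201.2, quantity demanded = (213 − 201.2)/5.5 = 2.1455.
Sellers' marginal cost at q' = 2.1455: 152.75 + 5·2.1455 = 163.4775.
Δq = 5.7381 − 2.1455 = 3.5926; wedge = 201.2 − 163.4775 = 37.7225.
Deadweight loss = ½ × 3.5926 × 37.7225 = €67.76 thousand.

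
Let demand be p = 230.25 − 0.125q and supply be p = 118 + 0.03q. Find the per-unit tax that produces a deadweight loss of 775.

15.5

Competitive equilibrium: 230.25 − 0.125q = 118 + 0.03q → q* = 724.1935, p* = 139.7258.
A tax t gives Δq = t/0.155 and wedge t, so DWL = t²/0.31.
t²/0.31 = 775 → t² = 240.25 → t = 15.5.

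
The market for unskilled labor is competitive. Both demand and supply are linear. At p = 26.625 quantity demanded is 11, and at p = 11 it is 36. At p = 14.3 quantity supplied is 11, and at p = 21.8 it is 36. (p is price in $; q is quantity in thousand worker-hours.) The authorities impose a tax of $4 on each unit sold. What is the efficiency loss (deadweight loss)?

$8.65 thousand

Demand slope = (11 − 26.625)/(36 − 11) = −0.625, so p = 33.5 − 0.625q.
Supply slope = (21.8 − 14.3)/(36 − 11) = 0.3, so p = 11 + 0.3q.
Competitive equilibrium: 33.5 − 0.625q = 11 + 0.3q → q* = 24.3243, p* = 18.2973.
With the tax, the buyer price exceeds the seller price by 4: (33.5 − 0.625q) − (11 + 0.3q) = 4 → q' = 20.
Δq = 24.3243 − 20 = 4.3243; the wedge equals the tax, 4.
Welfare loss = ½ × 4.3243 × 4 = $8.65 thousand.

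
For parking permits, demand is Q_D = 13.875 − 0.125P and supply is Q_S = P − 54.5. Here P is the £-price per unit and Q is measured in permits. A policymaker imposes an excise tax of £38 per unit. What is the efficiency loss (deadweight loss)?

£80.22

In inverse form: demand P = 111 − 8Q, supply P = 54.5 + Q.
Competitive equilibrium: 111 − 8Q = 54.5 + Q → Q* = 6.2778, P* = 60.7778.
With the tax, the buyer price exceeds the seller price by 38: (111 − 8Q) − (54.5 + Q) = 38 → Q' = 2.0556.
ΔQ = 6.2778 − 2.0556 = 4.2222; the wedge equals the tax, 38.
The triangle = ½ × 4.2222 × 38 = £80.22.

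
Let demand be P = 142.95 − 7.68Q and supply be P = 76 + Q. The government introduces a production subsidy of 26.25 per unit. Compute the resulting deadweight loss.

39.69

Competitive equilibrium: 142.95 − 7.68Q = 76 + Q → Q* = 7.7131, P* = 83.7131.
The subsidy lowers effective supply by 26.25: P = 49.75 + Q.
New quantity: 142.95 − 7.68Q = 49.75 + Q → Q' = 10.7373.
Overproduction ΔQ = 10.7373 − 7.7131 = 3.0242; wedge = subsidy = 26.25.
Deadweight loss = ½ × 3.0242 × 26.25 = 39.69.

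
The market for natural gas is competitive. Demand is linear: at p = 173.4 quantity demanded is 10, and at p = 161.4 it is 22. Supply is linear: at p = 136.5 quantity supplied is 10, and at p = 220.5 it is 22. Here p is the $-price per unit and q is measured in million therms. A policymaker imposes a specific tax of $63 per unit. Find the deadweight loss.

Demand slope = (161.4 − 173.4)/(22 − 10) = −1, so p = 183.4 − q.
Supply slope = (220.5 − 136.5)/(22 − 10) = 7, so p = 66.5 + 7q.
Competitive equilibrium: 183.4 − q = 66.5 + 7q → q* = 14.6125, p* = 168.7875.
With the tax, the buyer price exceeds the seller price by 63: (183.4 − q) − (66.5 + 7q) = 63 → q' = 6.7375.
Δq = 14.6125 − 6.7375 = 7.875; the wedge equals the tax, 63.
DWL = ½ × 7.875 × 63 = $248.06 million.

$248.06 million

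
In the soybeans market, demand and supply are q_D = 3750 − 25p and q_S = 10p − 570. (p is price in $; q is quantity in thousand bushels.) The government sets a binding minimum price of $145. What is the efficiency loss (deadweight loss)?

$20358.04 thousand

In inverse form: demand p = 150 − 0.04q, supply p = 57 + 0.1q.
Competitive equilibrium: 150 − 0.04q = 57 + 0.1q → q* = 664.2857, p* = 123.4286.
At the floor p = 145, quantity demanded = (150 − 145)/0.04 = 125.
Sellers' marginal cost at q' = 125: 57 + 0.1·125 = 69.5.
Δq = 664.2857 − 125 = 539.2857; wedge = 145 − 69.5 = 75.5.
Welfare loss = ½ × 539.2857 × 75.5 = $20358.04 thousand.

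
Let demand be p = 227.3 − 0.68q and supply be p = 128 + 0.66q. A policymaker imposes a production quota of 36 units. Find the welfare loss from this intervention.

Competitive equilibrium: 227.3 − 0.68q = 128 + 0.66q → q* = 74.1045, p* = 176.909.
At q = 36: demand price = 227.3 − 0.68·36 = 202.82; supply price = 128 + 0.66·36 = 151.76.
Δq = 74.1045 − 36 = 38.1045; wedge = 202.82 − 151.76 = 51.06.
The triangle = ½ × 38.1045 × 51.06 = 972.81.

972.81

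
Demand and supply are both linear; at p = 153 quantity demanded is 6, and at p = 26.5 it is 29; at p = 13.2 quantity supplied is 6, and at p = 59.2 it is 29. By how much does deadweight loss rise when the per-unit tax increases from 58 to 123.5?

Demand slope = (26.5 − 153)/(29 − 6) = −5.5, so p = 186 − 5.5q.
Supply slope = (59.2 − 13.2)/(29 − 6) = 2, so p = 1.2 + 2q.
Competitive equilibrium: 186 − 5.5q = 1.2 + 2q → q* = 24.64, p* = 50.48.
For a per-unit tax t: Δq = t/7.5, so DWL = ½·t·(t/7.5) = t²/15.
At t = 58: DWL = 224.267. At t = 123.5: DWL = 1016.817.
Increase = 1016.817 − 224.267 = 792.55.

792.55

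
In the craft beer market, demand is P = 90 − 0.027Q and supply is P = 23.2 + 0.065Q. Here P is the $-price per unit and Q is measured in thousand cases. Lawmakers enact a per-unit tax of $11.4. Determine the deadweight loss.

$706.30 thousand

Competitive equilibrium: 90 − 0.027Q = 23.2 + 0.065Q → Q* = 726.087, P* = 70.3957.
With the tax, the buyer price exceeds the seller price by 11.4: (90 − 0.027Q) − (23.2 + 0.065Q) = 11.4 → Q' = 602.1739.
ΔQ = 726.087 − 602.1739 = 123.9131; the wedge equals the tax, 11.4.
The triangle = ½ × 123.9131 × 11.4 = $706.30 thousand.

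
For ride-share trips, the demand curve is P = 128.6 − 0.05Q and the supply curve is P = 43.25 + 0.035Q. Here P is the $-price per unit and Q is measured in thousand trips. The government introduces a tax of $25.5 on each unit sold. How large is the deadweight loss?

$3825 thousand

Competitive equilibrium: 128.6 − 0.05Q = 43.25 + 0.035Q → Q* = 1004.1176, P* = 78.3941.
With the tax, the buyer price exceeds the seller price by 25.5: (128.6 − 0.05Q) − (43.25 + 0.035Q) = 25.5 → Q' = 704.1176.
ΔQ = 1004.1176 − 704.1176 = 300; the wedge equals the tax, 25.5.
Welfare loss = ½ × 300 × 25.5 = $3825 thousand.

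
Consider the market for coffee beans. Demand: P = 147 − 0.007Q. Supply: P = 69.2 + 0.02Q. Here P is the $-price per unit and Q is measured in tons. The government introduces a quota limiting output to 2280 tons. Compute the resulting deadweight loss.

$4884.03

Competitive equilibrium: 147 − 0.007Q = 69.2 + 0.02Q → Q* = 2881.4815, P* = 126.8296.
At Q = 2280: demand price = 147 − 0.007·2280 = 131.04; supply price = 69.2 + 0.02·2280 = 114.8.
ΔQ = 2881.4815 − 2280 = 601.4815; wedge = 131.04 − 114.8 = 16.24.
Deadweight loss = ½ × 601.4815 × 16.24 = $4884.03.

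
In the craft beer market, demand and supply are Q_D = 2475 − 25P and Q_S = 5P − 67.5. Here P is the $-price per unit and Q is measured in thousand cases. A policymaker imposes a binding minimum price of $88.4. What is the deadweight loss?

$999.19 thousand

In inverse form: demand P = 99 − 0.04Q, supply P = 13.5 + 0.2Q.
Competitive equilibrium: 99 − 0.04Q = 13.5 + 0.2Q → Q* = 356.25, P* = 84.75.
At the floor P = 88.4, quantity demanded = (99 − 88.4)/0.04 = 265.
Sellers' marginal cost at Q' = 265: 13.5 + 0.2·265 = 66.5.
ΔQ = 356.25 − 265 = 91.25; wedge = 88.4 − 66.5 = 21.9.
DWL = ½ × 91.25 × 21.9 = $999.19 thousand.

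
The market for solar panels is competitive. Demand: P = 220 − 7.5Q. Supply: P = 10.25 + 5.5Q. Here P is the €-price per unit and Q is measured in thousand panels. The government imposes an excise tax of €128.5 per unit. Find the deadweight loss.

€635.09 thousand

Competitive equilibrium: 220 − 7.5Q = 10.25 + 5.5Q → Q* = 16.1346, P* = 98.9904.
With the tax, the buyer price exceeds the seller price by 128.5: (220 − 7.5Q) − (10.25 + 5.5Q) = 128.5 → Q' = 6.25.
ΔQ = 16.1346 − 6.25 = 9.8846; the wedge equals the tax, 128.5.
DWL = ½ × 9.8846 × 128.5 = €635.09 thousand.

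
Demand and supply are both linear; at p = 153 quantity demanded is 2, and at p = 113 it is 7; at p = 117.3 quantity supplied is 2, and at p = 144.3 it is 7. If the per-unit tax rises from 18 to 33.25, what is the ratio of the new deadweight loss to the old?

3.412

Demand slope = (113 − 153)/(7 − 2) = −8, so p = 169 − 8q.
Supply slope = (144.3 − 117.3)/(7 − 2) = 5.4, so p = 106.5 + 5.4q.
Competitive equilibrium: 169 − 8q = 106.5 + 5.4q → q* = 4.6642, p* = 131.6866.
For a per-unit tax t: Δq = t/13.4, so DWL = ½·t·(t/13.4) = t²/26.8.
At t = 18: DWL = 12.090. At t = 33.25: DWL = 41.252.
Ratio = (33.25/18)² = 3.412.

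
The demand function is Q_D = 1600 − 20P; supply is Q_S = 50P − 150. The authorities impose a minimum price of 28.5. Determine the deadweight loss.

In inverse form: demand P = 80 − 0.05Q, supply P = 3 + 0.02Q.
Competitive equilibrium: 80 − 0.05Q = 3 + 0.02Q → Q* = 1100, P* = 25.
At the floor P = 28.5, quantity demanded = (80 − 28.5)/0.05 = 1030.
Sellers' marginal cost at Q' = 1030: 3 + 0.02·1030 = 23.6.
ΔQ = 1100 − 1030 = 70; wedge = 28.5 − 23.6 = 4.9.
DWL = ½ × 70 × 4.9 = 171.50.

171.50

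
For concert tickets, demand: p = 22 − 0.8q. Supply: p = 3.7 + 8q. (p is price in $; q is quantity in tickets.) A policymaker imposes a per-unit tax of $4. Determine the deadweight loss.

Competitive equilibrium: 22 − 0.8q = 3.7 + 8q → q* = 2.0795, p* = 20.3364.
With the tax, the buyer price exceeds the seller price by 4: (22 − 0.8q) − (3.7 + 8q) = 4 → q' = 1.625.
Δq = 2.0795 − 1.625 = 0.4545; the wedge equals the tax, 4.
Welfare loss = ½ × 0.4545 × 4 = $0.91.

$0.91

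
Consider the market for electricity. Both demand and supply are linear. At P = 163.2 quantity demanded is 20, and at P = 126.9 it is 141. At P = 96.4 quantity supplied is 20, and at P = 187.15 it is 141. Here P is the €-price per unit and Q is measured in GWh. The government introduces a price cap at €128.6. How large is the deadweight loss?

€224.65

Demand slope = (126.9 − 163.2)/(141 − 20) = −0.3, so P = 169.2 − 0.3Q.
Supply slope = (187.15 − 96.4)/(141 − 20) = 0.75, so P = 81.4 + 0.75Q.
Competitive equilibrium: 169.2 − 0.3Q = 81.4 + 0.75Q → Q* = 83.619, P* = 144.1143.
At the ceiling P = 128.6, quantity supplied = (128.6 − 81.4)/0.75 = 62.9333.
Willingness to pay at Q' = 62.9333: 169.2 − 0.3·62.9333 = 150.32.
ΔQ = 83.619 − 62.9333 = 20.6857; wedge = 150.32 − 128.6 = 21.72.
Welfare loss = ½ × 20.6857 × 21.72 = €224.65.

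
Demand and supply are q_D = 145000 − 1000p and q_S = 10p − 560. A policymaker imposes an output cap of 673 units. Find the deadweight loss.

In inverse form: demand p = 145 − 0.001q, supply p = 56 + 0.1q.
Competitive equilibrium: 145 − 0.001q = 56 + 0.1q → q* = 881.1881, p* = 144.1188.
At q = 673: demand price = 145 − 0.001·673 = 144.327; supply price = 56 + 0.1·673 = 123.3.
Δq = 881.1881 − 673 = 208.1881; wedge = 144.327 − 123.3 = 21.027.
The triangle = ½ × 208.1881 × 21.027 = 2188.79.

2188.79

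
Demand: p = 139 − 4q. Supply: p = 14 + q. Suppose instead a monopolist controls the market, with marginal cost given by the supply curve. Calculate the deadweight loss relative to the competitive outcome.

308.64

Competitive equilibrium: 139 − 4q = 14 + q → q* = 25, p* = 39.
Marginal revenue: MR = 139 − 8q. Set MR = MC: 139 − 8q = 14 + q → q_m = 13.8889.
Price p_m = 139 − 4·13.8889 = 83.4444; MC(q_m) = 14 + 1·13.8889 = 27.8889.
Competitive q* = 25, so Δq = 11.1111; wedge = 83.4444 − 27.8889 = 55.5555.
Deadweight loss = ½ × 11.1111 × 55.5555 = 308.64.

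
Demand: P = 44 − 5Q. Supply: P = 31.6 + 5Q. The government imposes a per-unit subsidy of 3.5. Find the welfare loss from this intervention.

Competitive equilibrium: 44 − 5Q = 31.6 + 5Q → Q* = 1.24, P* = 37.8.
The subsidy lowers effective supply by 3.5: P = 28.1 + 5Q.
New quantity: 44 − 5Q = 28.1 + 5Q → Q' = 1.59.
Overproduction ΔQ = 1.59 − 1.24 = 0.35; wedge = subsidy = 3.5.
DWL = ½ × 0.35 × 3.5 = 0.61.

0.61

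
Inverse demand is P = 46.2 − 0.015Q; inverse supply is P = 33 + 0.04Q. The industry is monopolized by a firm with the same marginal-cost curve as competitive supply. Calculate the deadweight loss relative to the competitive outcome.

Competitive equilibrium: 46.2 − 0.015Q = 33 + 0.04Q → Q* = 240, P* = 42.6.
Marginal revenue: MR = 46.2 − 0.03Q. Set MR = MC: 46.2 − 0.03Q = 33 + 0.04Q → Q_m = 188.5714.
Price P_m = 46.2 − 0.015·188.5714 = 43.3714; MC(Q_m) = 33 + 0.04·188.5714 = 40.5429.
Competitive Q* = 240, so ΔQ = 51.4286; wedge = 43.3714 − 40.5429 = 2.8285.
DWL = ½ × 51.4286 × 2.8285 = 72.73.

72.73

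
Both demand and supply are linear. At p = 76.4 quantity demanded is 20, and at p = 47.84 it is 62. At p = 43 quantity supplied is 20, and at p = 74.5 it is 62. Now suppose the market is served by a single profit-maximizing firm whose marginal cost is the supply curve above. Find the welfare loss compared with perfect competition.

139.60

Demand slope = (47.84 − 76.4)/(62 − 20) = −0.68, so p = 90 − 0.68q.
Supply slope = (74.5 − 43)/(62 − 20) = 0.75, so p = 28 + 0.75q.
Competitive equilibrium: 90 − 0.68q = 28 + 0.75q → q* = 43.356643, p* = 60.517483.
Marginal revenue: MR = 90 − 1.36q. Set MR = MC: 90 − 1.36q = 28 + 0.75q → q_m = 29.383886.
Price p_m = 90 − 0.68·29.383886 = 70.018958; MC(q_m) = 28 + 0.75·29.383886 = 50.037915.
Competitive q* = 43.356643, so Δq = 13.972757; wedge = 70.018958 − 50.037915 = 19.981043.
DWL = ½ × 13.972757 × 19.981043 = 139.60.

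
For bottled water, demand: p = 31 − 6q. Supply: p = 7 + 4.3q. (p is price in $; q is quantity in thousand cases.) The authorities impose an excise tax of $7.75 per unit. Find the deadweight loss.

Competitive equilibrium: 31 − 6q = 7 + 4.3q → q* = 2.3301, p* = 17.0194.
With the tax, the buyer price exceeds the seller price by 7.75: (31 − 6q) − (7 + 4.3q) = 7.75 → q' = 1.5777.
Δq = 2.3301 − 1.5777 = 0.7524; the wedge equals the tax, 7.75.
Deadweight loss = ½ × 0.7524 × 7.75 = $2.92 thousand.

$2.92 thousand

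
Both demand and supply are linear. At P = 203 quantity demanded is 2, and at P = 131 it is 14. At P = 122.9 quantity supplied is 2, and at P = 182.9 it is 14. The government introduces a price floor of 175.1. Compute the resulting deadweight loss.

38.10

Demand slope = (131 − 203)/(14 − 2) = −6, so P = 215 − 6Q.
Supply slope = (182.9 − 122.9)/(14 − 2) = 5, so P = 112.9 + 5Q.
Competitive equilibrium: 215 − 6Q = 112.9 + 5Q → Q* = 9.2818, P* = 159.3091.
At the floor P = 175.1, quantity demanded = (215 − 175.1)/6 = 6.65.
Sellers' marginal cost at Q' = 6.65: 112.9 + 5·6.65 = 146.15.
ΔQ = 9.2818 − 6.65 = 2.6318; wedge = 175.1 − 146.15 = 28.95.
Deadweight loss = ½ × 2.6318 × 28.95 = 38.10.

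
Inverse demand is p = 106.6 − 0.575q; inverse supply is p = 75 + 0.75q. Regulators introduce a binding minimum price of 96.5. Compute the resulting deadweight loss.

26.16

Competitive equilibrium: 106.6 − 0.575q = 75 + 0.75q → q* = 23.8491, p* = 92.8868.
At the floor p = 96.5, quantity demanded = (106.6 − 96.5)/0.575 = 17.5652.
Sellers' marginal cost at q' = 17.5652: 75 + 0.75·17.5652 = 88.1739.
Δq = 23.8491 − 17.5652 = 6.2839; wedge = 96.5 − 88.1739 = 8.3261.
The triangle = ½ × 6.2839 × 8.3261 = 26.16.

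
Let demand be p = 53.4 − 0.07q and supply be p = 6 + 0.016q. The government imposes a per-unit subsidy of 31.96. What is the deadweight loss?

5938.61

Competitive equilibrium: 53.4 − 0.07q = 6 + 0.016q → q* = 551.1628, p* = 14.8186.
The subsidy lowers effective supply by 31.96: p = 0.016q − 25.96.
New quantity: 53.4 − 0.07q = 0.016q − 25.96 → q' = 922.7907.
Overproduction Δq = 922.7907 − 551.1628 = 371.6279; wedge = subsidy = 31.96.
Deadweight loss = ½ × 371.6279 × 31.96 = 5938.61.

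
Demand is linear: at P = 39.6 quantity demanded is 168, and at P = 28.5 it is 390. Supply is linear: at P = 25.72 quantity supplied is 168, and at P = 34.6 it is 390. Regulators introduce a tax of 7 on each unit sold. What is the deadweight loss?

272.22

Demand slope = (28.5 − 39.6)/(390 − 168) = −0.05, so P = 48 − 0.05Q.
Supply slope = (34.6 − 25.72)/(390 − 168) = 0.04, so P = 19 + 0.04Q.
Competitive equilibrium: 48 − 0.05Q = 19 + 0.04Q → Q* = 322.2222, P* = 31.8889.
With the tax, the buyer price exceeds the seller price by 7: (48 − 0.05Q) − (19 + 0.04Q) = 7 → Q' = 244.4444.
ΔQ = 322.2222 − 244.4444 = 77.7778; the wedge equals the tax, 7.
The triangle = ½ × 77.7778 × 7 = 272.22.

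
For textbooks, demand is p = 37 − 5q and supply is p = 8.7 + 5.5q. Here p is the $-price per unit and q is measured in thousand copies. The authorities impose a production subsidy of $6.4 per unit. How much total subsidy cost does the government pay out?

Competitive equilibrium: 37 − 5q = 8.7 + 5.5q → q* = 2.6952, p* = 23.5238.
The subsidy lowers effective supply by 6.4: p = 2.3 + 5.5q.
New quantity: 37 − 5q = 2.3 + 5.5q → q' = 3.3048.
Total subsidy cost = 6.4 × 3.3048 = $21.15 thousand.

$21.15 thousand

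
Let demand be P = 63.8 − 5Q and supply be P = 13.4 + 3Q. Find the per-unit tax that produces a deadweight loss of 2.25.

6

Competitive equilibrium: 63.8 − 5Q = 13.4 + 3Q → Q* = 6.3, P* = 32.3.
A tax t gives ΔQ = t/8 and wedge t, so DWL = t²/16.
t²/16 = 2.25 → t² = 36 → t = 6.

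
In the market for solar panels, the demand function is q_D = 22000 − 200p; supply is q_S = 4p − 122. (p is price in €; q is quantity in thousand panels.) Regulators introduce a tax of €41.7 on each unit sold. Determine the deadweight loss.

€3409.59 thousand

In inverse form: demand p = 110 − 0.005q, supply p = 30.5 + 0.25q.
Competitive equilibrium: 110 − 0.005q = 30.5 + 0.25q → q* = 311.7647, p* = 108.4412.
With the tax, the buyer price exceeds the seller price by 41.7: (110 − 0.005q) − (30.5 + 0.25q) = 41.7 → q' = 148.2353.
Δq = 311.7647 − 148.2353 = 163.5294; the wedge equals the tax, 41.7.
Deadweight loss = ½ × 163.5294 × 41.7 = €3409.59 thousand.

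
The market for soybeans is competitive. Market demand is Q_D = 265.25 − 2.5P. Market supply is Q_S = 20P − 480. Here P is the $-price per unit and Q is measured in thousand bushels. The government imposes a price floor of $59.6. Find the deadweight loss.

$985.88 thousand

In inverse form: demand P = 106.1 − 0.4Q, supply P = 24 + 0.05Q.
Competitive equilibrium: 106.1 − 0.4Q = 24 + 0.05Q → Q* = 182.4444, P* = 33.1222.
At the floor P = 59.6, quantity demanded = (106.1 − 59.6)/0.4 = 116.25.
Sellers' marginal cost at Q' = 116.25: 24 + 0.05·116.25 = 29.8125.
ΔQ = 182.4444 − 116.25 = 66.1944; wedge = 59.6 − 29.8125 = 29.7875.
Welfare loss = ½ × 66.1944 × 29.7875 = $985.88 thousand.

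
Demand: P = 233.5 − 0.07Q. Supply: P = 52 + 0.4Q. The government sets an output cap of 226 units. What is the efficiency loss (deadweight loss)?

6028.81

Competitive equilibrium: 233.5 − 0.07Q = 52 + 0.4Q → Q* = 386.1702, P* = 206.4681.
At Q = 226: demand price = 233.5 − 0.07·226 = 217.68; supply price = 52 + 0.4·226 = 142.4.
ΔQ = 386.1702 − 226 = 160.1702; wedge = 217.68 − 142.4 = 75.28.
Deadweight loss = ½ × 160.1702 × 75.28 = 6028.81.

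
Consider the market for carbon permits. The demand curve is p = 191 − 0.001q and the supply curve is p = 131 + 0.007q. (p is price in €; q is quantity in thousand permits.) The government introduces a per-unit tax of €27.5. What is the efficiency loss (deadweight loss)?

€47265.625 thousand

Competitive equilibrium: 191 − 0.001q = 131 + 0.007q → q* = 7500, p* = 183.5.
With the tax, the buyer price exceeds the seller price by 27.5: (191 − 0.001q) − (131 + 0.007q) = 27.5 → q' = 4062.5.
Δq = 7500 − 4062.5 = 3437.5; the wedge equals the tax, 27.5.
DWL = ½ × 3437.5 × 27.5 = €47265.625 thousand.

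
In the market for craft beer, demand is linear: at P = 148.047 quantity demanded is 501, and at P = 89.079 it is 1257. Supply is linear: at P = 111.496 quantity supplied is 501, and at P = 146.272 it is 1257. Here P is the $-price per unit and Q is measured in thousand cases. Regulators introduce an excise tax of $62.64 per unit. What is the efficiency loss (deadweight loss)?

Demand slope = (89.079 − 148.047)/(1257 − 501) = −0.078, so P = 187.125 − 0.078Q.
Supply slope = (146.272 − 111.496)/(1257 − 501) = 0.046, so P = 88.45 + 0.046Q.
Competitive equilibrium: 187.125 − 0.078Q = 88.45 + 0.046Q → Q* = 795.7661, P* = 125.0552.
With the tax, the buyer price exceeds the seller price by 62.64: (187.125 − 0.078Q) − (88.45 + 0.046Q) = 62.64 → Q' = 290.6048.
ΔQ = 795.7661 − 290.6048 = 505.1613; the wedge equals the tax, 62.64.
Welfare loss = ½ × 505.1613 × 62.64 = $15821.65 thousand.

$15821.65 thousand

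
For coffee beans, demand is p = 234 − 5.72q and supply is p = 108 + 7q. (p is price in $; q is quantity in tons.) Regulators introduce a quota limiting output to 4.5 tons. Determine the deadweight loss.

Competitive equilibrium: 234 − 5.72q = 108 + 7q → q* = 9.9057, p* = 177.3396.
At q = 4.5: demand price = 234 − 5.72·4.5 = 208.26; supply price = 108 + 7·4.5 = 139.5.
Δq = 9.9057 − 4.5 = 5.4057; wedge = 208.26 − 139.5 = 68.76.
Welfare loss = ½ × 5.4057 × 68.76 = $185.85.

$185.85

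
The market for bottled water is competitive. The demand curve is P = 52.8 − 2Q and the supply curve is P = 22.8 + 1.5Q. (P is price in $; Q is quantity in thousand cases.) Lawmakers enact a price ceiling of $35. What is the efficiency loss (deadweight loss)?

Competitive equilibrium: 52.8 − 2Q = 22.8 + 1.5Q → Q* = 8.5714, P* = 35.6571.
At the ceiling P = 35, quantity supplied = (35 − 22.8)/1.5 = 8.1333.
Willingness to pay at Q' = 8.1333: 52.8 − 2·8.1333 = 36.5334.
ΔQ = 8.5714 − 8.1333 = 0.4381; wedge = 36.5334 − 35 = 1.5334.
The triangle = ½ × 0.4381 × 1.5334 = $0.34 thousand.

$0.34 thousand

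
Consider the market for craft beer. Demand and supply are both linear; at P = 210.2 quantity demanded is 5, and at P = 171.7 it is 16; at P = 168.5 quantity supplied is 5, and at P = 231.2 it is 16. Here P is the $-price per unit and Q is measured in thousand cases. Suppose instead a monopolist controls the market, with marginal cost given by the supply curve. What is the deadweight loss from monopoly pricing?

Demand slope = (171.7 − 210.2)/(16 − 5) = −3.5, so P = 227.7 − 3.5Q.
Supply slope = (231.2 − 168.5)/(16 − 5) = 5.7, so P = 140 + 5.7Q.
Competitive equilibrium: 227.7 − 3.5Q = 140 + 5.7Q → Q* = 9.5326, P* = 194.3359.
Marginal revenue: MR = 227.7 − 7Q. Set MR = MC: 227.7 − 7Q = 140 + 5.7Q → Q_m = 6.9055.
Price P_m = 227.7 − 3.5·6.9055 = 203.5308; MC(Q_m) = 140 + 5.7·6.9055 = 179.3614.
Competitive Q* = 9.5326, so ΔQ = 2.6271; wedge = 203.5308 − 179.3614 = 24.1694.
The triangle = ½ × 2.6271 × 24.1694 = $31.75 thousand.

$31.75 thousand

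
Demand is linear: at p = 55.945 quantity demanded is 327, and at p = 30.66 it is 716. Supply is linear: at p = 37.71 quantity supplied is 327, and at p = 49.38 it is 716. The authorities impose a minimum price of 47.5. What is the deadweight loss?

Demand slope = (30.66 − 55.945)/(716 − 327) = −0.065, so p = 77.2 − 0.065q.
Supply slope = (49.38 − 37.71)/(716 − 327) = 0.03, so p = 27.9 + 0.03q.
Competitive equilibrium: 77.2 − 0.065q = 27.9 + 0.03q → q* = 518.9474, p* = 43.4684.
At the floor p = 47.5, quantity demanded = (77.2 − 47.5)/0.065 = 456.9231.
Sellers' marginal cost at q' = 456.9231: 27.9 + 0.03·456.9231 = 41.6077.
Δq = 518.9474 − 456.9231 = 62.0243; wedge = 47.5 − 41.6077 = 5.8923.
DWL = ½ × 62.0243 × 5.8923 = 182.73.

182.73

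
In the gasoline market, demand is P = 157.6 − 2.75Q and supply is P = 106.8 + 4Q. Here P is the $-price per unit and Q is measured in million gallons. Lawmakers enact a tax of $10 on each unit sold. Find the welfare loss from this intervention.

Competitive equilibrium: 157.6 − 2.75Q = 106.8 + 4Q → Q* = 7.5259, P* = 136.9037.
With the tax, the buyer price exceeds the seller price by 10: (157.6 − 2.75Q) − (106.8 + 4Q) = 10 → Q' = 6.0444.
ΔQ = 7.5259 − 6.0444 = 1.4815; the wedge equals the tax, 10.
DWL = ½ × 1.4815 × 10 = $7.41 million.

$7.41 million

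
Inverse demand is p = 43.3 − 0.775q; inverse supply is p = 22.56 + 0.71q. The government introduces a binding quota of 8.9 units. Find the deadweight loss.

19.06

Competitive equilibrium: 43.3 − 0.775q = 22.56 + 0.71q → q* = 13.9663, p* = 32.4761.
At q = 8.9: demand price = 43.3 − 0.775·8.9 = 36.4025; supply price = 22.56 + 0.71·8.9 = 28.879.
Δq = 13.9663 − 8.9 = 5.0663; wedge = 36.4025 − 28.879 = 7.5235.
Welfare loss = ½ × 5.0663 × 7.5235 = 19.06.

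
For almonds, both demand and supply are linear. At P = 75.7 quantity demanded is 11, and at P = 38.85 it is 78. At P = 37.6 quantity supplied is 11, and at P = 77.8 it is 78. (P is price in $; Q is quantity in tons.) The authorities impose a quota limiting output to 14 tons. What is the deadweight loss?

Demand slope = (38.85 − 75.7)/(78 − 11) = −0.55, so P = 81.75 − 0.55Q.
Supply slope = (77.8 − 37.6)/(78 − 11) = 0.6, so P = 31 + 0.6Q.
Competitive equilibrium: 81.75 − 0.55Q = 31 + 0.6Q → Q* = 44.1304, P* = 57.4783.
At Q = 14: demand price = 81.75 − 0.55·14 = 74.05; supply price = 31 + 0.6·14 = 39.4.
ΔQ = 44.1304 − 14 = 30.1304; wedge = 74.05 − 39.4 = 34.65.
DWL = ½ × 30.1304 × 34.65 = $522.01.

$522.01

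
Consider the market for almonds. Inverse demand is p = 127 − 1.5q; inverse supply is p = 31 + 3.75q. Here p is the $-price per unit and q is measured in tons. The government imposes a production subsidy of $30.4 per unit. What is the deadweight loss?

Competitive equilibrium: 127 − 1.5q = 31 + 3.75q → q* = 18.2857, p* = 99.5714.
The subsidy lowers effective supply by 30.4: p = 0.6 + 3.75q.
New quantity: 127 − 1.5q = 0.6 + 3.75q → q' = 24.0762.
Overproduction Δq = 24.0762 − 18.2857 = 5.7905; wedge = subsidy = 30.4.
Deadweight loss = ½ × 5.7905 × 30.4 = $88.02.

$88.02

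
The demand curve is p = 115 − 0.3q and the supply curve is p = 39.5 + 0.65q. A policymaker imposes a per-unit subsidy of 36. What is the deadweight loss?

682.11

Competitive equilibrium: 115 − 0.3q = 39.5 + 0.65q → q* = 79.47368, p* = 91.15789.
The subsidy lowers effective supply by 36: p = 3.5 + 0.65q.
New quantity: 115 − 0.3q = 3.5 + 0.65q → q' = 117.36842.
Overproduction Δq = 117.36842 − 79.47368 = 37.89474; wedge = subsidy = 36.
Welfare loss = ½ × 37.89474 × 36 = 682.11.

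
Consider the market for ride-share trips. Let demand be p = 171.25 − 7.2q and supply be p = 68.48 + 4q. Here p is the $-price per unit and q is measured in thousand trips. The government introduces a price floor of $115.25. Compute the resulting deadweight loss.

$10.95 thousand

Competitive equilibrium: 171.25 − 7.2q = 68.48 + 4q → q* = 9.1759, p* = 105.1836.
At the floor p = 115.25, quantity demanded = (171.25 − 115.25)/7.2 = 7.7778.
Sellers' marginal cost at q' = 7.7778: 68.48 + 4·7.7778 = 99.5912.
Δq = 9.1759 − 7.7778 = 1.3981; wedge = 115.25 − 99.5912 = 15.6588.
DWL = ½ × 1.3981 × 15.6588 = $10.95 thousand.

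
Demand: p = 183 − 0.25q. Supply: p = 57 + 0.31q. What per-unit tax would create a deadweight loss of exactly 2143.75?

Competitive equilibrium: 183 − 0.25q = 57 + 0.31q → q* = 225, p* = 126.75.
A tax t gives Δq = t/0.56 and wedge t, so DWL = t²/1.12.
t²/1.12 = 2143.75 → t² = 2401 → t = 49.

49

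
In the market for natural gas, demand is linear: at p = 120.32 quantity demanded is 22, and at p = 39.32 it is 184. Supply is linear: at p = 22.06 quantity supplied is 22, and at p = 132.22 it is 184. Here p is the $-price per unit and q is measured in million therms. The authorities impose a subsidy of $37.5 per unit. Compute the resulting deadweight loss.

Demand slope = (39.32 − 120.32)/(184 − 22) = −0.5, so p = 131.32 − 0.5q.
Supply slope = (132.22 − 22.06)/(184 − 22) = 0.68, so p = 7.1 + 0.68q.
Competitive equilibrium: 131.32 − 0.5q = 7.1 + 0.68q → q* = 105.2712, p* = 78.6844.
The subsidy lowers effective supply by 37.5: p = 0.68q − 30.4.
New quantity: 131.32 − 0.5q = 0.68q − 30.4 → q' = 137.0508.
Overproduction Δq = 137.0508 − 105.2712 = 31.7796; wedge = subsidy = 37.5.
The triangle = ½ × 31.7796 × 37.5 = $595.87 million.

$595.87 million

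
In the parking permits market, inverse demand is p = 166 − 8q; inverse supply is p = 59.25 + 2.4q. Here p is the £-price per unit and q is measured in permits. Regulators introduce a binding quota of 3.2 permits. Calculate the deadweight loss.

Competitive equilibrium: 166 − 8q = 59.25 + 2.4q → q* = 10.2644, p* = 83.8846.
At q = 3.2: demand price = 166 − 8·3.2 = 140.4; supply price = 59.25 + 2.4·3.2 = 66.93.
Δq = 10.2644 − 3.2 = 7.0644; wedge = 140.4 − 66.93 = 73.47.
DWL = ½ × 7.0644 × 73.47 = £259.51.

£259.51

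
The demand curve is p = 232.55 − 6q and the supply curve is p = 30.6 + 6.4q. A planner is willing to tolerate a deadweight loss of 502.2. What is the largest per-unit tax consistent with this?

111.6

Competitive equilibrium: 232.55 − 6q = 30.6 + 6.4q → q* = 16.2863, p* = 134.8323.
A tax t gives Δq = t/12.4 and wedge t, so DWL = t²/24.8.
t²/24.8 = 502.2 → t² = 12454.56 → t = 111.6.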